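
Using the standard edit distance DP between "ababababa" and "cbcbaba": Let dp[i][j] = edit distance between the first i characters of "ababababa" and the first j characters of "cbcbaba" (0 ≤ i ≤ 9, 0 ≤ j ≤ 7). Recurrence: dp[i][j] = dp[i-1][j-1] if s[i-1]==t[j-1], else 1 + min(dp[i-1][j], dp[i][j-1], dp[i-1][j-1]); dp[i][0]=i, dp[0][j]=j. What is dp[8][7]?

3

   ''  c  b  c  b  a  b  a
''  0  1  2  3  4  5  6  7
 a  1  1  2  3  4  4  5  6
 b  2  2  1  2  3  4  4  5
 a  3  3  2  2  3  3  4  4
 b  4  4  3  3  2  3  3  4
 a  5  5  4  4  3  2  3  3
 b  6  6  5  5  4  3  2  3
 a  7  7  6  6  5  4  3  2
 b  8  8  7  7  6  5  4  3
 a  9  9  8  8  7  6  5  4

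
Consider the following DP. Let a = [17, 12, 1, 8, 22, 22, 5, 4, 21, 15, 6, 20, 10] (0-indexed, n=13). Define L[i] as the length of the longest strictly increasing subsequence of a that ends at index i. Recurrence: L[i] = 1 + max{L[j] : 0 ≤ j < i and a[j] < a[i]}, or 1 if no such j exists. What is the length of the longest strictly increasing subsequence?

   i    0    1    2    3    4    5    6    7    8    9   10   11   12
a[i]   17   12    1    8   22   22    5    4   21   15    6   20   10
L[i]    1    1    1    2    3    3    2    2    3    3    3    4    4

4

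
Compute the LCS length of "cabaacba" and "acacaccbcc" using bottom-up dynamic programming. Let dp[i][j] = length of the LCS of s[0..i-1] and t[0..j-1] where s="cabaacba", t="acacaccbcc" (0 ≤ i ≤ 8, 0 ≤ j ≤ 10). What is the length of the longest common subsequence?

5

   ''  a  c  a  c  a  c  c  b  c  c
''  0  0  0  0  0  0  0  0  0  0  0
 c  0  0  1  1  1  1  1  1  1  1  1
 a  0  1  1  2  2  2  2  2  2  2  2
 b  0  1  1  2  2  2  2  2  3  3  3
 a  0  1  1  2  2  3  3  3  3  3  3
 a  0  1  1  2  2  3  3  3  3  3  3
 c  0  1  2  2  3  3  4  4  4  4  4
 b  0  1  2  2  3  3  4  4  5  5  5
 a  0  1  2  3  3  4  4  4  5  5  5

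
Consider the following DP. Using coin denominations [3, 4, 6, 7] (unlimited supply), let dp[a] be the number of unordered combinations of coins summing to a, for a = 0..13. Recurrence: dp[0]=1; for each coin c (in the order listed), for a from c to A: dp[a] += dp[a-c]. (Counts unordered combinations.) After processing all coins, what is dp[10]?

after  coin     0     1     2     3     4     5     6     7     8     9    10    11    12    13
          3     1     0     0     1     0     0     1     0     0     1     0     0     1     0
          4     1     0     0     1     1     0     1     1     1     1     1     1     2     1
          6     1     0     0     1     1     0     2     1     1     2     2     1     4     2
          7     1     0     0     1     1     0     2     2     1     2     3     2     4     4

3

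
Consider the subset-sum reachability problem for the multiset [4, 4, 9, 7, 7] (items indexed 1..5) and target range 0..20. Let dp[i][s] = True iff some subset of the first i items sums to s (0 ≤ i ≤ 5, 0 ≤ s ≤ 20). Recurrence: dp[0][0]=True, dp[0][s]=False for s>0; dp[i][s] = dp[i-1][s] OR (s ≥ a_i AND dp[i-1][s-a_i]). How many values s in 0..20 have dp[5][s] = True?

13

i\s   0   1   2   3   4   5   6   7   8   9  10  11  12  13  14  15  16  17  18  19  20
  0   T   F   F   F   F   F   F   F   F   F   F   F   F   F   F   F   F   F   F   F   F
  1   T   F   F   F   T   F   F   F   F   F   F   F   F   F   F   F   F   F   F   F   F
  2   T   F   F   F   T   F   F   F   T   F   F   F   F   F   F   F   F   F   F   F   F
  3   T   F   F   F   T   F   F   F   T   T   F   F   F   T   F   F   F   T   F   F   F
  4   T   F   F   F   T   F   F   T   T   T   F   T   F   T   F   T   T   T   F   F   T
  5   T   F   F   F   T   F   F   T   T   T   F   T   F   T   T   T   T   T   T   F   T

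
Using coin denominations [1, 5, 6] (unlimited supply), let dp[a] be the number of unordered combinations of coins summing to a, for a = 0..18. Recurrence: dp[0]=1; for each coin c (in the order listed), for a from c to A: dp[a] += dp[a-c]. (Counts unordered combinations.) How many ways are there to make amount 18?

10

after  coin     0     1     2     3     4     5     6     7     8     9    10    11    12    13    14    15    16    17    18
          1     1     1     1     1     1     1     1     1     1     1     1     1     1     1     1     1     1     1     1
          5     1     1     1     1     1     2     2     2     2     2     3     3     3     3     3     4     4     4     4
          6     1     1     1     1     1     2     3     3     3     3     4     5     6     6     6     7     8     9    10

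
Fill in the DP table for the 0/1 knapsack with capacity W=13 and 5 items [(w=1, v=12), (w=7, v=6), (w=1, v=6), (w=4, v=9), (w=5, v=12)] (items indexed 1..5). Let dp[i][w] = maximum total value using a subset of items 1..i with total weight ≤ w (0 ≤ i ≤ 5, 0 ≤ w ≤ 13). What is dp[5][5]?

21

i\w   0   1   2   3   4   5   6   7   8   9  10  11  12  13
  0   0   0   0   0   0   0   0   0   0   0   0   0   0   0
  1   0  12  12  12  12  12  12  12  12  12  12  12  12  12
  2   0  12  12  12  12  12  12  12  18  18  18  18  18  18
  3   0  12  18  18  18  18  18  18  18  24  24  24  24  24
  4   0  12  18  18  18  21  27  27  27  27  27  27  27  33
  5   0  12  18  18  18  21  27  30  30  30  33  39  39  39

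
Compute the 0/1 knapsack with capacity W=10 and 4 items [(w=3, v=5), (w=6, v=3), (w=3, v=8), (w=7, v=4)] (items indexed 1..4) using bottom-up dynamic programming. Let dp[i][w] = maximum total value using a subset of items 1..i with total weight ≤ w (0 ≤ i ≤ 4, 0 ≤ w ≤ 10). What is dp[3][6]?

i\w   0   1   2   3   4   5   6   7   8   9  10
  0   0   0   0   0   0   0   0   0   0   0   0
  1   0   0   0   5   5   5   5   5   5   5   5
  2   0   0   0   5   5   5   5   5   5   8   8
  3   0   0   0   8   8   8  13  13  13  13  13
  4   0   0   0   8   8   8  13  13  13  13  13

13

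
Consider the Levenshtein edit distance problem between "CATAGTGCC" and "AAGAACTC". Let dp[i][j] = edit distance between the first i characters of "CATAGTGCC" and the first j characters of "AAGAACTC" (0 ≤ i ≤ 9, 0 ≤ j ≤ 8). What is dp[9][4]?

   ''  A  A  G  A  A  C  T  C
''  0  1  2  3  4  5  6  7  8
 C  1  1  2  3  4  5  5  6  7
 A  2  1  1  2  3  4  5  6  7
 T  3  2  2  2  3  4  5  5  6
 A  4  3  2  3  2  3  4  5  6
 G  5  4  3  2  3  3  4  5  6
 T  6  5  4  3  3  4  4  4  5
 G  7  6  5  4  4  4  5  5  5
 C  8  7  6  5  5  5  4  5  5
 C  9  8  7  6  6  6  5  5  5

6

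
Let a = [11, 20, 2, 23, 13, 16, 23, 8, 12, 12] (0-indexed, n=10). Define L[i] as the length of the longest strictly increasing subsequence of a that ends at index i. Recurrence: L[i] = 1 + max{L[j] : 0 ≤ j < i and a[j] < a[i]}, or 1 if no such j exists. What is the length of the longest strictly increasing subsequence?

4

   i    0    1    2    3    4    5    6    7    8    9
a[i]   11   20    2   23   13   16   23    8   12   12
L[i]    1    2    1    3    2    3    4    2    3    3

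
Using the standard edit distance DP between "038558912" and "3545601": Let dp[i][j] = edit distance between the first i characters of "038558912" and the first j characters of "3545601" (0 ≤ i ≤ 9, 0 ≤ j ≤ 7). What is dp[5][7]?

   ''  3  5  4  5  6  0  1
''  0  1  2  3  4  5  6  7
 0  1  1  2  3  4  5  5  6
 3  2  1  2  3  4  5  6  6
 8  3  2  2  3  4  5  6  7
 5  4  3  2  3  3  4  5  6
 5  5  4  3  3  3  4  5  6
 8  6  5  4  4  4  4  5  6
 9  7  6  5  5  5  5  5  6
 1  8  7  6  6  6  6  6  5
 2  9  8  7  7  7  7  7  6

6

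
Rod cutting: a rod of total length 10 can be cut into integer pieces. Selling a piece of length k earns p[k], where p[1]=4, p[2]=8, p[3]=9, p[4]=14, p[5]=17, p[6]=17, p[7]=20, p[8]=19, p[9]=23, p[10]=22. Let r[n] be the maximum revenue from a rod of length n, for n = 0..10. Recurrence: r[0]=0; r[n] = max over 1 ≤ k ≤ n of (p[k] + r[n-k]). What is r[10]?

   n    0    1    2    3    4    5    6    7    8    9   10
r[n]    0    4    8   12   16   20   24   28   32   36   40

40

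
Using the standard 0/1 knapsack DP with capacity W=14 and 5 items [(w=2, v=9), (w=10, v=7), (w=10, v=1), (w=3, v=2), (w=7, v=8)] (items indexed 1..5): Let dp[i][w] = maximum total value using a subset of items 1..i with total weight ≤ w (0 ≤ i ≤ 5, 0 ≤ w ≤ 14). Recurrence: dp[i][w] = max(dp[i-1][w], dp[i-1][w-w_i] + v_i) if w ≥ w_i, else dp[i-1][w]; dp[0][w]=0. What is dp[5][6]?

i\w   0   1   2   3   4   5   6   7   8   9  10  11  12  13  14
  0   0   0   0   0   0   0   0   0   0   0   0   0   0   0   0
  1   0   0   9   9   9   9   9   9   9   9   9   9   9   9   9
  2   0   0   9   9   9   9   9   9   9   9   9   9  16  16  16
  3   0   0   9   9   9   9   9   9   9   9   9   9  16  16  16
  4   0   0   9   9   9  11  11  11  11  11  11  11  16  16  16
  5   0   0   9   9   9  11  11  11  11  17  17  17  19  19  19

11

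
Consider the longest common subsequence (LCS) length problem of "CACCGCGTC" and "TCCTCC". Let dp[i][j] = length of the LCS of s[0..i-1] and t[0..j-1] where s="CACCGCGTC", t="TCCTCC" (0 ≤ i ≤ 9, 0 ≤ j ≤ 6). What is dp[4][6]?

   ''  T  C  C  T  C  C
''  0  0  0  0  0  0  0
 C  0  0  1  1  1  1  1
 A  0  0  1  1  1  1  1
 C  0  0  1  2  2  2  2
 C  0  0  1  2  2  3  3
 G  0  0  1  2  2  3  3
 C  0  0  1  2  2  3  4
 G  0  0  1  2  2  3  4
 T  0  1  1  2  3  3  4
 C  0  1  2  2  3  4  4

3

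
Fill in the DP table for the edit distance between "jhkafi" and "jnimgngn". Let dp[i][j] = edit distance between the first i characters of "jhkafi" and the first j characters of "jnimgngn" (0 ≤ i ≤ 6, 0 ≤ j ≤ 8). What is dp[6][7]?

6

   ''  j  n  i  m  g  n  g  n
''  0  1  2  3  4  5  6  7  8
 j  1  0  1  2  3  4  5  6  7
 h  2  1  1  2  3  4  5  6  7
 k  3  2  2  2  3  4  5  6  7
 a  4  3  3  3  3  4  5  6  7
 f  5  4  4  4  4  4  5  6  7
 i  6  5  5  4  5  5  5  6  7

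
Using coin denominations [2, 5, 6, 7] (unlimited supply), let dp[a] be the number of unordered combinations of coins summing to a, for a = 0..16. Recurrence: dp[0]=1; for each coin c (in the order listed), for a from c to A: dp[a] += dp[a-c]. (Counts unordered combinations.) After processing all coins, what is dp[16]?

7

after  coin     0     1     2     3     4     5     6     7     8     9    10    11    12    13    14    15    16
          2     1     0     1     0     1     0     1     0     1     0     1     0     1     0     1     0     1
          5     1     0     1     0     1     1     1     1     1     1     2     1     2     1     2     2     2
          6     1     0     1     0     1     1     2     1     2     1     3     2     4     2     4     3     5
          7     1     0     1     0     1     1     2     2     2     2     3     3     5     4     6     5     7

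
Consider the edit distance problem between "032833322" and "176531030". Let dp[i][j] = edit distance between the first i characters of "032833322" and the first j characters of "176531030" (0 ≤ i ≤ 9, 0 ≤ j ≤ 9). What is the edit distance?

   ''  1  7  6  5  3  1  0  3  0
''  0  1  2  3  4  5  6  7  8  9
 0  1  1  2  3  4  5  6  6  7  8
 3  2  2  2  3  4  4  5  6  6  7
 2  3  3  3  3  4  5  5  6  7  7
 8  4  4  4  4  4  5  6  6  7  8
 3  5  5  5  5  5  4  5  6  6  7
 3  6  6  6  6  6  5  5  6  6  7
 3  7  7  7  7  7  6  6  6  6  7
 2  8  8  8  8  8  7  7  7  7  7
 2  9  9  9  9  9  8  8  8  8  8

8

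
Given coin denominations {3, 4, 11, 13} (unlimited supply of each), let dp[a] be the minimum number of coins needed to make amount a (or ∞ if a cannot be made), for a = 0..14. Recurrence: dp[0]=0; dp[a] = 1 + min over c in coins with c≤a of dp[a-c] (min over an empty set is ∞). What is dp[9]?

 a  0  1  2  3  4  5  6  7  8  9 10 11 12 13 14
dp  0  -  -  1  1  -  2  2  2  3  3  1  3  1  2
(- denotes ∞ / unreachable)

3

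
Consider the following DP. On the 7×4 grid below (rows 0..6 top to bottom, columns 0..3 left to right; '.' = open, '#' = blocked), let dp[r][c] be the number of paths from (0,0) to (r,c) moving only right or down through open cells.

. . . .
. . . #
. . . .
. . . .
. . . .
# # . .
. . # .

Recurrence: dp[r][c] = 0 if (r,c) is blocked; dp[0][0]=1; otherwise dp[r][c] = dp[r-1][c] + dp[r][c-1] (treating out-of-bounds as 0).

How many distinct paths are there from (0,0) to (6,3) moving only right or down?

r\c   0   1   2   3
  0   1   1   1   1
  1   1   2   3   0
  2   1   3   6   6
  3   1   4  10  16
  4   1   5  15  31
  5   0   0  15  46
  6   0   0   0  46

46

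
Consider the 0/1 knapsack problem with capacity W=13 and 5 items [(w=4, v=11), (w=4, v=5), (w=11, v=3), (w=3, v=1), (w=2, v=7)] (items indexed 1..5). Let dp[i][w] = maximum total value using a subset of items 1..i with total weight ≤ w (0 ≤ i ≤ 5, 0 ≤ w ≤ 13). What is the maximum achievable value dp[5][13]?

24

i\w   0   1   2   3   4   5   6   7   8   9  10  11  12  13
  0   0   0   0   0   0   0   0   0   0   0   0   0   0   0
  1   0   0   0   0  11  11  11  11  11  11  11  11  11  11
  2   0   0   0   0  11  11  11  11  16  16  16  16  16  16
  3   0   0   0   0  11  11  11  11  16  16  16  16  16  16
  4   0   0   0   1  11  11  11  12  16  16  16  17  17  17
  5   0   0   7   7  11  11  18  18  18  19  23  23  23  24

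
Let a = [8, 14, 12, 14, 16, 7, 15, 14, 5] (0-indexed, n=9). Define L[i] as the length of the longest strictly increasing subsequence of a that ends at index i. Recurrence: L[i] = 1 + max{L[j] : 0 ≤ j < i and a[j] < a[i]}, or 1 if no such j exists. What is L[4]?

4

   i    0    1    2    3    4    5    6    7    8
a[i]    8   14   12   14   16    7   15   14    5
L[i]    1    2    2    3    4    1    4    3    1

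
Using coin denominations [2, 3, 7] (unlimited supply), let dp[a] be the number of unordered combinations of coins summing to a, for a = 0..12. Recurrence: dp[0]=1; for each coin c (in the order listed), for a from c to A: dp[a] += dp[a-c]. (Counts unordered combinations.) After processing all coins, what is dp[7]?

2

after  coin     0     1     2     3     4     5     6     7     8     9    10    11    12
          2     1     0     1     0     1     0     1     0     1     0     1     0     1
          3     1     0     1     1     1     1     2     1     2     2     2     2     3
          7     1     0     1     1     1     1     2     2     2     3     3     3     4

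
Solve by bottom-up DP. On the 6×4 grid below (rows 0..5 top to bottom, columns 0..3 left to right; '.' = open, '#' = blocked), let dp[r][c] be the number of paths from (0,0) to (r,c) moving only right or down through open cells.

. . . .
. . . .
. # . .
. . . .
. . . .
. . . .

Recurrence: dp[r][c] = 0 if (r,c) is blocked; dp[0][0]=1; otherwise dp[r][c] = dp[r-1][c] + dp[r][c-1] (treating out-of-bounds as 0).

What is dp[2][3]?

7

r\c   0   1   2   3
  0   1   1   1   1
  1   1   2   3   4
  2   1   0   3   7
  3   1   1   4  11
  4   1   2   6  17
  5   1   3   9  26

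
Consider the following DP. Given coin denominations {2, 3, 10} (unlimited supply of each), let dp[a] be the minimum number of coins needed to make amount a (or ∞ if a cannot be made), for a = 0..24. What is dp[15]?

 a  0  1  2  3  4  5  6  7  8  9 10 11 12 13 14 15 16 17 18 19 20 21 22 23 24
dp  0  -  1  1  2  2  2  3  3  3  1  4  2  2  3  3  3  4  4  4  2  5  3  3  4
(- denotes ∞ / unreachable)

3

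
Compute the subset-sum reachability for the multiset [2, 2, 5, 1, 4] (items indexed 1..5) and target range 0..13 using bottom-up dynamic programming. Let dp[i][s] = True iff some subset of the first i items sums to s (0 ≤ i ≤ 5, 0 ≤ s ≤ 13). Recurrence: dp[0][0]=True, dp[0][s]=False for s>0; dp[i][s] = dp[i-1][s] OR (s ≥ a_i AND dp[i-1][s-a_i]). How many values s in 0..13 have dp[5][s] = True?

i\s   0   1   2   3   4   5   6   7   8   9  10  11  12  13
  0   T   F   F   F   F   F   F   F   F   F   F   F   F   F
  1   T   F   T   F   F   F   F   F   F   F   F   F   F   F
  2   T   F   T   F   T   F   F   F   F   F   F   F   F   F
  3   T   F   T   F   T   T   F   T   F   T   F   F   F   F
  4   T   T   T   T   T   T   T   T   T   T   T   F   F   F
  5   T   T   T   T   T   T   T   T   T   T   T   T   T   T

14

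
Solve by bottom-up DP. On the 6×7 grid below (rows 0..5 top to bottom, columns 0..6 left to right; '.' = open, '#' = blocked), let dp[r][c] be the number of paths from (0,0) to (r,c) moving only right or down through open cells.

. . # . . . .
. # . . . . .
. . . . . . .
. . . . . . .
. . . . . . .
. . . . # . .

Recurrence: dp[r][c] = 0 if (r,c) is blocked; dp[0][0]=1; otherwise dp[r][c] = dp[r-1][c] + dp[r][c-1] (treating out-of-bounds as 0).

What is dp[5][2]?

10

r\c   0   1   2   3   4   5   6
  0   1   1   0   0   0   0   0
  1   1   0   0   0   0   0   0
  2   1   1   1   1   1   1   1
  3   1   2   3   4   5   6   7
  4   1   3   6  10  15  21  28
  5   1   4  10  20   0  21  49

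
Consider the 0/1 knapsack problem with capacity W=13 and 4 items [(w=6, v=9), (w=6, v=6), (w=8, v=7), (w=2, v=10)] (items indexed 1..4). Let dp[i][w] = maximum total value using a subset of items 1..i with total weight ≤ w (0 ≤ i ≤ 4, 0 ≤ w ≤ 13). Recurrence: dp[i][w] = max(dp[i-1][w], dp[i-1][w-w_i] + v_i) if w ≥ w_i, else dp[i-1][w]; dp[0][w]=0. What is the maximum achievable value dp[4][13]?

19

i\w   0   1   2   3   4   5   6   7   8   9  10  11  12  13
  0   0   0   0   0   0   0   0   0   0   0   0   0   0   0
  1   0   0   0   0   0   0   9   9   9   9   9   9   9   9
  2   0   0   0   0   0   0   9   9   9   9   9   9  15  15
  3   0   0   0   0   0   0   9   9   9   9   9   9  15  15
  4   0   0  10  10  10  10  10  10  19  19  19  19  19  19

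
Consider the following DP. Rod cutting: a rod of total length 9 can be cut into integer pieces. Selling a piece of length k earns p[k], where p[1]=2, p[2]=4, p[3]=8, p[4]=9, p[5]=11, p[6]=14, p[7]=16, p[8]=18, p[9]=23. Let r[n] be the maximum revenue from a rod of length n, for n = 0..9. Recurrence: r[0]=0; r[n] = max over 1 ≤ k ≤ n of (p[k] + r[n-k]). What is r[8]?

   n    0    1    2    3    4    5    6    7    8    9
r[n]    0    2    4    8   10   12   16   18   20   24

20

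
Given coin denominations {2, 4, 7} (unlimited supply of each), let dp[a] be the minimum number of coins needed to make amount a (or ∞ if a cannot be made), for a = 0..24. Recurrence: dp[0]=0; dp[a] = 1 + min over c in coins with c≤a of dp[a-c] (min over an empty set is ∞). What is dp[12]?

 a  0  1  2  3  4  5  6  7  8  9 10 11 12 13 14 15 16 17 18 19 20 21 22 23 24
dp  0  -  1  -  1  -  2  1  2  2  3  2  3  3  2  3  3  4  3  4  4  3  4  4  5
(- denotes ∞ / unreachable)

3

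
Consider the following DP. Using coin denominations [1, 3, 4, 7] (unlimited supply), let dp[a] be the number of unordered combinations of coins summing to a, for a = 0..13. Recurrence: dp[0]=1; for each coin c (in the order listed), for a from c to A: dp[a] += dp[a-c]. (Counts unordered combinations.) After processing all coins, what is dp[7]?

6

after  coin     0     1     2     3     4     5     6     7     8     9    10    11    12    13
          1     1     1     1     1     1     1     1     1     1     1     1     1     1     1
          3     1     1     1     2     2     2     3     3     3     4     4     4     5     5
          4     1     1     1     2     3     3     4     5     6     7     8     9    11    12
          7     1     1     1     2     3     3     4     6     7     8    10    12    14    16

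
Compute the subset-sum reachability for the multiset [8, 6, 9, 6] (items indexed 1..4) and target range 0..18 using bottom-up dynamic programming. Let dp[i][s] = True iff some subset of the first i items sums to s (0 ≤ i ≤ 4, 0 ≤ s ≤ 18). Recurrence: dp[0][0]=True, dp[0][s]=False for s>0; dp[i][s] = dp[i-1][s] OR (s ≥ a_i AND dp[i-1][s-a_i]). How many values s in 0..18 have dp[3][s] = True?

i\s   0   1   2   3   4   5   6   7   8   9  10  11  12  13  14  15  16  17  18
  0   T   F   F   F   F   F   F   F   F   F   F   F   F   F   F   F   F   F   F
  1   T   F   F   F   F   F   F   F   T   F   F   F   F   F   F   F   F   F   F
  2   T   F   F   F   F   F   T   F   T   F   F   F   F   F   T   F   F   F   F
  3   T   F   F   F   F   F   T   F   T   T   F   F   F   F   T   T   F   T   F
  4   T   F   F   F   F   F   T   F   T   T   F   F   T   F   T   T   F   T   F

7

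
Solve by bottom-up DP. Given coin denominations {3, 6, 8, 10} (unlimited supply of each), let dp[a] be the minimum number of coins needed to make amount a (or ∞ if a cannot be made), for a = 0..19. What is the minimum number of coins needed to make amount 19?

 a  0  1  2  3  4  5  6  7  8  9 10 11 12 13 14 15 16 17 18 19
dp  0  -  -  1  -  -  1  -  1  2  1  2  2  2  2  3  2  3  2  3
(- denotes ∞ / unreachable)

3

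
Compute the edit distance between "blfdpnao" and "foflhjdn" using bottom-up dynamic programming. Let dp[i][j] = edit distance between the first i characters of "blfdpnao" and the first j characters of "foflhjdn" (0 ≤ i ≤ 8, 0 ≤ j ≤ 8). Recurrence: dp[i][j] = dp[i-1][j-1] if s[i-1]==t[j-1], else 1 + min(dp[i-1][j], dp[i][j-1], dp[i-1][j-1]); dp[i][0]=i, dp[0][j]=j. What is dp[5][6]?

5

   ''  f  o  f  l  h  j  d  n
''  0  1  2  3  4  5  6  7  8
 b  1  1  2  3  4  5  6  7  8
 l  2  2  2  3  3  4  5  6  7
 f  3  2  3  2  3  4  5  6  7
 d  4  3  3  3  3  4  5  5  6
 p  5  4  4  4  4  4  5  6  6
 n  6  5  5  5  5  5  5  6  6
 a  7  6  6  6  6  6  6  6  7
 o  8  7  6  7  7  7  7  7  7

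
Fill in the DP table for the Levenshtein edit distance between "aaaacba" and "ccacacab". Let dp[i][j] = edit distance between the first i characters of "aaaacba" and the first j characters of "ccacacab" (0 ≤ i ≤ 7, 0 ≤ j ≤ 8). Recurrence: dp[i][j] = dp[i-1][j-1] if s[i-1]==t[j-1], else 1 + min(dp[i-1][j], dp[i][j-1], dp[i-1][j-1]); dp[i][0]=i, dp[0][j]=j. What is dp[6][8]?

   ''  c  c  a  c  a  c  a  b
''  0  1  2  3  4  5  6  7  8
 a  1  1  2  2  3  4  5  6  7
 a  2  2  2  2  3  3  4  5  6
 a  3  3  3  2  3  3  4  4  5
 a  4  4  4  3  3  3  4  4  5
 c  5  4  4  4  3  4  3  4  5
 b  6  5  5  5  4  4  4  4  4
 a  7  6  6  5  5  4  5  4  5

4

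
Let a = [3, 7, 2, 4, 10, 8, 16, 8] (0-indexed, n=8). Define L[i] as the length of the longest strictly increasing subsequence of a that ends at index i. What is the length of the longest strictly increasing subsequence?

   i    0    1    2    3    4    5    6    7
a[i]    3    7    2    4   10    8   16    8
L[i]    1    2    1    2    3    3    4    3

4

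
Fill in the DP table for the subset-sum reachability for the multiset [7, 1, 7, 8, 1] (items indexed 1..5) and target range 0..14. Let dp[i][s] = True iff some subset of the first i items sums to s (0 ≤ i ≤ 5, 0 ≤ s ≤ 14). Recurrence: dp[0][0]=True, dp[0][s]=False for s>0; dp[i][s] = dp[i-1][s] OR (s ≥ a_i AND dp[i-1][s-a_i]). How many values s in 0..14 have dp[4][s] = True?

i\s   0   1   2   3   4   5   6   7   8   9  10  11  12  13  14
  0   T   F   F   F   F   F   F   F   F   F   F   F   F   F   F
  1   T   F   F   F   F   F   F   T   F   F   F   F   F   F   F
  2   T   T   F   F   F   F   F   T   T   F   F   F   F   F   F
  3   T   T   F   F   F   F   F   T   T   F   F   F   F   F   T
  4   T   T   F   F   F   F   F   T   T   T   F   F   F   F   T
  5   T   T   T   F   F   F   F   T   T   T   T   F   F   F   T

6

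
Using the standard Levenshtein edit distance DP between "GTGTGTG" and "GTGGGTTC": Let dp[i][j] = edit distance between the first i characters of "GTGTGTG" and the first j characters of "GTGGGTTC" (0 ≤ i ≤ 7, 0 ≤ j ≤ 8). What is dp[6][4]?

   ''  G  T  G  G  G  T  T  C
''  0  1  2  3  4  5  6  7  8
 G  1  0  1  2  3  4  5  6  7
 T  2  1  0  1  2  3  4  5  6
 G  3  2  1  0  1  2  3  4  5
 T  4  3  2  1  1  2  2  3  4
 G  5  4  3  2  1  1  2  3  4
 T  6  5  4  3  2  2  1  2  3
 G  7  6  5  4  3  2  2  2  3

2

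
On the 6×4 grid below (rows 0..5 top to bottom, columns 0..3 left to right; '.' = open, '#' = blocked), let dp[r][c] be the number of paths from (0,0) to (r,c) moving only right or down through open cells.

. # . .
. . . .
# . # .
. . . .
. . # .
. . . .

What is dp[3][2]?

r\c   0   1   2   3
  0   1   0   0   0
  1   1   1   1   1
  2   0   1   0   1
  3   0   1   1   2
  4   0   1   0   2
  5   0   1   1   3

1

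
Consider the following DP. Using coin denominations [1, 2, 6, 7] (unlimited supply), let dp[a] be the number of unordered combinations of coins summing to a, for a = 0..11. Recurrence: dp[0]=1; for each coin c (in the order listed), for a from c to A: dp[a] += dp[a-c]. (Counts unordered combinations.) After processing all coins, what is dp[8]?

after  coin     0     1     2     3     4     5     6     7     8     9    10    11
          1     1     1     1     1     1     1     1     1     1     1     1     1
          2     1     1     2     2     3     3     4     4     5     5     6     6
          6     1     1     2     2     3     3     5     5     7     7     9     9
          7     1     1     2     2     3     3     5     6     8     9    11    12

8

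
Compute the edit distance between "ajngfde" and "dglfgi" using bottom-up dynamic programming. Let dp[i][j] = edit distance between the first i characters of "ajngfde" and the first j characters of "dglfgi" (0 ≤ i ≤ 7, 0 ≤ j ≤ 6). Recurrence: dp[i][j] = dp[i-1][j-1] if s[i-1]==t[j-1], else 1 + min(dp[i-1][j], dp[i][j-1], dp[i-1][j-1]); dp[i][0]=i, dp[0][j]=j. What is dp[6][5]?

5

   ''  d  g  l  f  g  i
''  0  1  2  3  4  5  6
 a  1  1  2  3  4  5  6
 j  2  2  2  3  4  5  6
 n  3  3  3  3  4  5  6
 g  4  4  3  4  4  4  5
 f  5  5  4  4  4  5  5
 d  6  5  5  5  5  5  6
 e  7  6  6  6  6  6  6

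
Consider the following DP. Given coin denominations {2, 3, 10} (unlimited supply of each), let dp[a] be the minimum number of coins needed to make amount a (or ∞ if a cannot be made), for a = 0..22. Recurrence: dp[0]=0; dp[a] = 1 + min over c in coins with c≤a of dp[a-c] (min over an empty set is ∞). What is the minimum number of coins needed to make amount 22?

 a  0  1  2  3  4  5  6  7  8  9 10 11 12 13 14 15 16 17 18 19 20 21 22
dp  0  -  1  1  2  2  2  3  3  3  1  4  2  2  3  3  3  4  4  4  2  5  3
(- denotes ∞ / unreachable)

3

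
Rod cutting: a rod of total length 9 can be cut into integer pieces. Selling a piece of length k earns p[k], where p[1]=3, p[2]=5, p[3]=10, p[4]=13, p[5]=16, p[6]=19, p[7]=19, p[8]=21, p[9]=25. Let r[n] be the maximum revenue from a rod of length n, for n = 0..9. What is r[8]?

26

   n    0    1    2    3    4    5    6    7    8    9
r[n]    0    3    6   10   13   16   20   23   26   30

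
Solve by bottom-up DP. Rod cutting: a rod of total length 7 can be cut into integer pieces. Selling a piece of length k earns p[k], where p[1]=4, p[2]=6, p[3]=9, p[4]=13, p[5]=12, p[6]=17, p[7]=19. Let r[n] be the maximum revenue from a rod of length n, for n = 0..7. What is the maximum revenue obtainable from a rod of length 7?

   n    0    1    2    3    4    5    6    7
r[n]    0    4    8   12   16   20   24   28

28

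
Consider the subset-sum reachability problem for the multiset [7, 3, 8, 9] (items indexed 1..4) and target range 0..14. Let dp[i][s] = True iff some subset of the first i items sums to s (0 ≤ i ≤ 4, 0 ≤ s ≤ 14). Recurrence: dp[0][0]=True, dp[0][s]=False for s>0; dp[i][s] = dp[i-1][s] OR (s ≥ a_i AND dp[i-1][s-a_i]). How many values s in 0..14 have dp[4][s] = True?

8

i\s   0   1   2   3   4   5   6   7   8   9  10  11  12  13  14
  0   T   F   F   F   F   F   F   F   F   F   F   F   F   F   F
  1   T   F   F   F   F   F   F   T   F   F   F   F   F   F   F
  2   T   F   F   T   F   F   F   T   F   F   T   F   F   F   F
  3   T   F   F   T   F   F   F   T   T   F   T   T   F   F   F
  4   T   F   F   T   F   F   F   T   T   T   T   T   T   F   F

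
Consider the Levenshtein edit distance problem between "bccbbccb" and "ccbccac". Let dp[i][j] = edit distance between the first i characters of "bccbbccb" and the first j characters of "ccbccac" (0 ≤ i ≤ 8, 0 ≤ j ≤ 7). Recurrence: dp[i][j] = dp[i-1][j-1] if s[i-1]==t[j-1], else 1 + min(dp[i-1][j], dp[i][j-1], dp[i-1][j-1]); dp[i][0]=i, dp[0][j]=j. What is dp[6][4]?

   ''  c  c  b  c  c  a  c
''  0  1  2  3  4  5  6  7
 b  1  1  2  2  3  4  5  6
 c  2  1  1  2  2  3  4  5
 c  3  2  1  2  2  2  3  4
 b  4  3  2  1  2  3  3  4
 b  5  4  3  2  2  3  4  4
 c  6  5  4  3  2  2  3  4
 c  7  6  5  4  3  2  3  3
 b  8  7  6  5  4  3  3  4

2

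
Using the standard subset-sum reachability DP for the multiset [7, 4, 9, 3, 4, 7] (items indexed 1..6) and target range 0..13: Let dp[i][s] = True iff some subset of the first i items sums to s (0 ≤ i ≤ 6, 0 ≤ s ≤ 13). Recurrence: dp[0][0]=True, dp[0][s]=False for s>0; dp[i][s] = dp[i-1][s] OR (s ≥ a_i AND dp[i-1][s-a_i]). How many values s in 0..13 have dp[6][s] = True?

i\s   0   1   2   3   4   5   6   7   8   9  10  11  12  13
  0   T   F   F   F   F   F   F   F   F   F   F   F   F   F
  1   T   F   F   F   F   F   F   T   F   F   F   F   F   F
  2   T   F   F   F   T   F   F   T   F   F   F   T   F   F
  3   T   F   F   F   T   F   F   T   F   T   F   T   F   T
  4   T   F   F   T   T   F   F   T   F   T   T   T   T   T
  5   T   F   F   T   T   F   F   T   T   T   T   T   T   T
  6   T   F   F   T   T   F   F   T   T   T   T   T   T   T

10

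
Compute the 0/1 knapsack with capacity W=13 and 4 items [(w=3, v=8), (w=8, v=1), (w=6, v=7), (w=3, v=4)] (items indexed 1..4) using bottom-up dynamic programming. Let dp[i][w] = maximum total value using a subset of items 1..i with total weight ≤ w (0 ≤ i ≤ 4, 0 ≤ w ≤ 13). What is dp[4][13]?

19

i\w   0   1   2   3   4   5   6   7   8   9  10  11  12  13
  0   0   0   0   0   0   0   0   0   0   0   0   0   0   0
  1   0   0   0   8   8   8   8   8   8   8   8   8   8   8
  2   0   0   0   8   8   8   8   8   8   8   8   9   9   9
  3   0   0   0   8   8   8   8   8   8  15  15  15  15  15
  4   0   0   0   8   8   8  12  12  12  15  15  15  19  19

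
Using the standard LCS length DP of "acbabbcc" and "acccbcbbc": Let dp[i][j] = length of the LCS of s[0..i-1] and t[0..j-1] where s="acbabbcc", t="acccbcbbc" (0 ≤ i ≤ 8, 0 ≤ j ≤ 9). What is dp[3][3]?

2

   ''  a  c  c  c  b  c  b  b  c
''  0  0  0  0  0  0  0  0  0  0
 a  0  1  1  1  1  1  1  1  1  1
 c  0  1  2  2  2  2  2  2  2  2
 b  0  1  2  2  2  3  3  3  3  3
 a  0  1  2  2  2  3  3  3  3  3
 b  0  1  2  2  2  3  3  4  4  4
 b  0  1  2  2  2  3  3  4  5  5
 c  0  1  2  3  3  3  4  4  5  6
 c  0  1  2  3  4  4  4  4  5  6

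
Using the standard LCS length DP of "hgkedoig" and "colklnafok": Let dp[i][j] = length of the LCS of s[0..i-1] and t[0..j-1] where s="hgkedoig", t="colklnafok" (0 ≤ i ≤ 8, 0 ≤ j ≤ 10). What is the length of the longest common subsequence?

2

   ''  c  o  l  k  l  n  a  f  o  k
''  0  0  0  0  0  0  0  0  0  0  0
 h  0  0  0  0  0  0  0  0  0  0  0
 g  0  0  0  0  0  0  0  0  0  0  0
 k  0  0  0  0  1  1  1  1  1  1  1
 e  0  0  0  0  1  1  1  1  1  1  1
 d  0  0  0  0  1  1  1  1  1  1  1
 o  0  0  1  1  1  1  1  1  1  2  2
 i  0  0  1  1  1  1  1  1  1  2  2
 g  0  0  1  1  1  1  1  1  1  2  2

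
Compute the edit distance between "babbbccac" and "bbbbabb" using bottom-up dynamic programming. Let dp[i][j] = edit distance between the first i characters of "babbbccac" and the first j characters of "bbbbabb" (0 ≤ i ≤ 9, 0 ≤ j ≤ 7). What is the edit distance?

5

   ''  b  b  b  b  a  b  b
''  0  1  2  3  4  5  6  7
 b  1  0  1  2  3  4  5  6
 a  2  1  1  2  3  3  4  5
 b  3  2  1  1  2  3  3  4
 b  4  3  2  1  1  2  3  3
 b  5  4  3  2  1  2  2  3
 c  6  5  4  3  2  2  3  3
 c  7  6  5  4  3  3  3  4
 a  8  7  6  5  4  3  4  4
 c  9  8  7  6  5  4  4  5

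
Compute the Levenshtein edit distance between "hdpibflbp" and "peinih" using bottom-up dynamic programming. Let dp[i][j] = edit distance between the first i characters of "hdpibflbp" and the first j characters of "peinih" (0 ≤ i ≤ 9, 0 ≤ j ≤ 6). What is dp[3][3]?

3

   ''  p  e  i  n  i  h
''  0  1  2  3  4  5  6
 h  1  1  2  3  4  5  5
 d  2  2  2  3  4  5  6
 p  3  2  3  3  4  5  6
 i  4  3  3  3  4  4  5
 b  5  4  4  4  4  5  5
 f  6  5  5  5  5  5  6
 l  7  6  6  6  6  6  6
 b  8  7  7  7  7  7  7
 p  9  8  8  8  8  8  8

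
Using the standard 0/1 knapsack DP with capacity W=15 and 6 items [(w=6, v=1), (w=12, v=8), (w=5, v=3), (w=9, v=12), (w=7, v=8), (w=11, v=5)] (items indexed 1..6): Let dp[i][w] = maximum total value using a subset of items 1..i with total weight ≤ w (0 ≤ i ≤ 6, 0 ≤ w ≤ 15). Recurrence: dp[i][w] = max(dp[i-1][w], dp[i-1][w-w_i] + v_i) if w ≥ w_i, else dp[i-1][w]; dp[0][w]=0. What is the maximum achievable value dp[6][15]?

15

i\w   0   1   2   3   4   5   6   7   8   9  10  11  12  13  14  15
  0   0   0   0   0   0   0   0   0   0   0   0   0   0   0   0   0
  1   0   0   0   0   0   0   1   1   1   1   1   1   1   1   1   1
  2   0   0   0   0   0   0   1   1   1   1   1   1   8   8   8   8
  3   0   0   0   0   0   3   3   3   3   3   3   4   8   8   8   8
  4   0   0   0   0   0   3   3   3   3  12  12  12  12  12  15  15
  5   0   0   0   0   0   3   3   8   8  12  12  12  12  12  15  15
  6   0   0   0   0   0   3   3   8   8  12  12  12  12  12  15  15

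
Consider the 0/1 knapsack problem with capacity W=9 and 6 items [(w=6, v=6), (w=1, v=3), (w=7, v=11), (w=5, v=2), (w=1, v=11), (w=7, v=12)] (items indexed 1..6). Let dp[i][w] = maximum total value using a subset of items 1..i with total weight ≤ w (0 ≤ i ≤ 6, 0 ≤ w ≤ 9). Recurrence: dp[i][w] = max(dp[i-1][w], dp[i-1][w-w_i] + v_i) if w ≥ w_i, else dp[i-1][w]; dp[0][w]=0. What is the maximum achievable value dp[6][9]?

i\w   0   1   2   3   4   5   6   7   8   9
  0   0   0   0   0   0   0   0   0   0   0
  1   0   0   0   0   0   0   6   6   6   6
  2   0   3   3   3   3   3   6   9   9   9
  3   0   3   3   3   3   3   6  11  14  14
  4   0   3   3   3   3   3   6  11  14  14
  5   0  11  14  14  14  14  14  17  22  25
  6   0  11  14  14  14  14  14  17  23  26

26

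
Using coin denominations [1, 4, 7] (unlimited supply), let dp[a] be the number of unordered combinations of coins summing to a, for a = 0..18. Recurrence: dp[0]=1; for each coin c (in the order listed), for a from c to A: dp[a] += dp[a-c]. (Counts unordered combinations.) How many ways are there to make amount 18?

after  coin     0     1     2     3     4     5     6     7     8     9    10    11    12    13    14    15    16    17    18
          1     1     1     1     1     1     1     1     1     1     1     1     1     1     1     1     1     1     1     1
          4     1     1     1     1     2     2     2     2     3     3     3     3     4     4     4     4     5     5     5
          7     1     1     1     1     2     2     2     3     4     4     4     5     6     6     7     8     9     9    10

10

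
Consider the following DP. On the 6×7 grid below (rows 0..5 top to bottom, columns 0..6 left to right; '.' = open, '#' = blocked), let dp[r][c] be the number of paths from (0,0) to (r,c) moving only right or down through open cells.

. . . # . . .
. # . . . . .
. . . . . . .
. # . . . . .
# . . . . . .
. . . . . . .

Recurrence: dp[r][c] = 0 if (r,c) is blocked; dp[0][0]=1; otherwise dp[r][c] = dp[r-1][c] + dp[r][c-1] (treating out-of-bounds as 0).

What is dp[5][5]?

r\c   0   1   2   3   4   5   6
  0   1   1   1   0   0   0   0
  1   1   0   1   1   1   1   1
  2   1   1   2   3   4   5   6
  3   1   0   2   5   9  14  20
  4   0   0   2   7  16  30  50
  5   0   0   2   9  25  55 105

55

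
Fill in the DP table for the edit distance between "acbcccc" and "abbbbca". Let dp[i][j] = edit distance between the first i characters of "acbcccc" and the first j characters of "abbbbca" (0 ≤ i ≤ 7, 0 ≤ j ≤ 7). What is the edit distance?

   ''  a  b  b  b  b  c  a
''  0  1  2  3  4  5  6  7
 a  1  0  1  2  3  4  5  6
 c  2  1  1  2  3  4  4  5
 b  3  2  1  1  2  3  4  5
 c  4  3  2  2  2  3  3  4
 c  5  4  3  3  3  3  3  4
 c  6  5  4  4  4  4  3  4
 c  7  6  5  5  5  5  4  4

4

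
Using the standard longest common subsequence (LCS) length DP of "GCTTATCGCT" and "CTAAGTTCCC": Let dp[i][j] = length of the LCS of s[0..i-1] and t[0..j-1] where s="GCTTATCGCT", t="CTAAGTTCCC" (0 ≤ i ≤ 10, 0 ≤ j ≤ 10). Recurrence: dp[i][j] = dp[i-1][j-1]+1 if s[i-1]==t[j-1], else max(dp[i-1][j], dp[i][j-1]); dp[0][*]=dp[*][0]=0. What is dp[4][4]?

2

   ''  C  T  A  A  G  T  T  C  C  C
''  0  0  0  0  0  0  0  0  0  0  0
 G  0  0  0  0  0  1  1  1  1  1  1
 C  0  1  1  1  1  1  1  1  2  2  2
 T  0  1  2  2  2  2  2  2  2  2  2
 T  0  1  2  2  2  2  3  3  3  3  3
 A  0  1  2  3  3  3  3  3  3  3  3
 T  0  1  2  3  3  3  4  4  4  4  4
 C  0  1  2  3  3  3  4  4  5  5  5
 G  0  1  2  3  3  4  4  4  5  5  5
 C  0  1  2  3  3  4  4  4  5  6  6
 T  0  1  2  3  3  4  5  5  5  6  6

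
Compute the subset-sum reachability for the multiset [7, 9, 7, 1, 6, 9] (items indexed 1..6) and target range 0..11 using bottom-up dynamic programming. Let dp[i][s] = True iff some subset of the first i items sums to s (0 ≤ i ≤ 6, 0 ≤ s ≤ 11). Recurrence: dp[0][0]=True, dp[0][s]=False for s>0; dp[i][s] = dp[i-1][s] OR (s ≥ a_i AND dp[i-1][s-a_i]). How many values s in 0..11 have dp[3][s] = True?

3

i\s   0   1   2   3   4   5   6   7   8   9  10  11
  0   T   F   F   F   F   F   F   F   F   F   F   F
  1   T   F   F   F   F   F   F   T   F   F   F   F
  2   T   F   F   F   F   F   F   T   F   T   F   F
  3   T   F   F   F   F   F   F   T   F   T   F   F
  4   T   T   F   F   F   F   F   T   T   T   T   F
  5   T   T   F   F   F   F   T   T   T   T   T   F
  6   T   T   F   F   F   F   T   T   T   T   T   F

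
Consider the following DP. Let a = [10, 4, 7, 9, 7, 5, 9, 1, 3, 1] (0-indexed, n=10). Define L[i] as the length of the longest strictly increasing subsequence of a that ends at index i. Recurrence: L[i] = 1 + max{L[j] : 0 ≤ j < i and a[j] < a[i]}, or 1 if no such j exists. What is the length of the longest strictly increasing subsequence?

3

   i    0    1    2    3    4    5    6    7    8    9
a[i]   10    4    7    9    7    5    9    1    3    1
L[i]    1    1    2    3    2    2    3    1    2    1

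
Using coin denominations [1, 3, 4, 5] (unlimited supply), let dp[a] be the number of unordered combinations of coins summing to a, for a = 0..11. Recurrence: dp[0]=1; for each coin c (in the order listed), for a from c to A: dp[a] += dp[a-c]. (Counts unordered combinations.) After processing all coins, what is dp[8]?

8

after  coin     0     1     2     3     4     5     6     7     8     9    10    11
          1     1     1     1     1     1     1     1     1     1     1     1     1
          3     1     1     1     2     2     2     3     3     3     4     4     4
          4     1     1     1     2     3     3     4     5     6     7     8     9
          5     1     1     1     2     3     4     5     6     8    10    12    14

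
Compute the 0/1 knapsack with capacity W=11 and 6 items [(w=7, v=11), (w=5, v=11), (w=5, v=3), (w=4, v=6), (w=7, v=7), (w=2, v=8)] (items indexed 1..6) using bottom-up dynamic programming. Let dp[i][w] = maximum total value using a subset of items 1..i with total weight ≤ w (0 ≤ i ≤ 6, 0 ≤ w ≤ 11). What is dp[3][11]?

14

i\w   0   1   2   3   4   5   6   7   8   9  10  11
  0   0   0   0   0   0   0   0   0   0   0   0   0
  1   0   0   0   0   0   0   0  11  11  11  11  11
  2   0   0   0   0   0  11  11  11  11  11  11  11
  3   0   0   0   0   0  11  11  11  11  11  14  14
  4   0   0   0   0   6  11  11  11  11  17  17  17
  5   0   0   0   0   6  11  11  11  11  17  17  17
  6   0   0   8   8   8  11  14  19  19  19  19  25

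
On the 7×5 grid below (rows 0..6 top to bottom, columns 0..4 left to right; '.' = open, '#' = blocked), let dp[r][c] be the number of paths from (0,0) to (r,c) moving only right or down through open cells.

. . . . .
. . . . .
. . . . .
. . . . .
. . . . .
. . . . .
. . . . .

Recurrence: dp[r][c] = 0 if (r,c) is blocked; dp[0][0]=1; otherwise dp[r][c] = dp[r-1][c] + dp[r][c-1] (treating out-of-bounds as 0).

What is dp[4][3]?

r\c   0   1   2   3   4
  0   1   1   1   1   1
  1   1   2   3   4   5
  2   1   3   6  10  15
  3   1   4  10  20  35
  4   1   5  15  35  70
  5   1   6  21  56 126
  6   1   7  28  84 210

35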